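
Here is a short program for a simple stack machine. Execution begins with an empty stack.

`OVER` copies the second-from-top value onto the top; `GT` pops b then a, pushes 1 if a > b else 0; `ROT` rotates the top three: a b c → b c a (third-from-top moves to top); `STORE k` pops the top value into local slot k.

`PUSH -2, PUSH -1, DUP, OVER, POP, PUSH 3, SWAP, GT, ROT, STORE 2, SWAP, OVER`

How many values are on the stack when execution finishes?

PUSH -2 : [-2]
PUSH -1 : [-2, -1]
DUP     : [-2, -1, -1]
OVER    : [-2, -1, -1, -1]
POP     : [-2, -1, -1]
PUSH 3  : [-2, -1, -1, 3]
SWAP    : [-2, -1, 3, -1]
GT      : [-2, -1, 1]
ROT     : [-1, 1, -2]
STORE 2 : [-1, 1]
SWAP    : [1, -1]
OVER    : [1, -1, 1]

3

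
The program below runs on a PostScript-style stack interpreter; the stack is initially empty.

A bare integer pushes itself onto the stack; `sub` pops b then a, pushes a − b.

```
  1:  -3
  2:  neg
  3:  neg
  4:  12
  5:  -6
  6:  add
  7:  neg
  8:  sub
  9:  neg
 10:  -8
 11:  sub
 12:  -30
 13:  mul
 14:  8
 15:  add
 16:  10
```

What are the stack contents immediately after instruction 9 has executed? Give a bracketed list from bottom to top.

-3   -3
neg  3
neg  -3
12   -3 12
-6   -3 12 -6
add  -3 6
neg  -3 -6
sub  3
neg  -3

[-3]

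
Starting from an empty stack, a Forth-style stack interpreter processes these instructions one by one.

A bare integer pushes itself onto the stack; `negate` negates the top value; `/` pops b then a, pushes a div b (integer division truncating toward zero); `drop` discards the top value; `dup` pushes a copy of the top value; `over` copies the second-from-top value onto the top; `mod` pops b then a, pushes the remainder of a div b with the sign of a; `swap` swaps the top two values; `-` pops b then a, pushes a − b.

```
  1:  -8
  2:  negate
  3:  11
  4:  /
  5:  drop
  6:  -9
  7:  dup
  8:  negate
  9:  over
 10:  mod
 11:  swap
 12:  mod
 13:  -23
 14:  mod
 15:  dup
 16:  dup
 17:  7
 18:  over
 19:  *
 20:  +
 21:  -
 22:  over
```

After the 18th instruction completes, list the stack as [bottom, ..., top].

-8     : -8
negate : 8
11     : 8 11
/      : 0
drop   : (empty)
-9     : -9
dup    : -9 -9
negate : -9 9
over   : -9 9 -9
mod    : -9 0
swap   : 0 -9
mod    : 0
-23    : 0 -23
mod    : 0
dup    : 0 0
dup    : 0 0 0
7      : 0 0 0 7
over   : 0 0 0 7 0

[0, 0, 0, 7, 0]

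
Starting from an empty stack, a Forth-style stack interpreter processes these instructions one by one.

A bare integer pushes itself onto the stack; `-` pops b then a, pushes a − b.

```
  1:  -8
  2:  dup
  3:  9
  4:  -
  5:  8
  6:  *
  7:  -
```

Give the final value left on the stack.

128

-8   -8
dup  -8 -8
9    -8 -8 9
-    -8 -17
8    -8 -17 8
*    -8 -136
-    128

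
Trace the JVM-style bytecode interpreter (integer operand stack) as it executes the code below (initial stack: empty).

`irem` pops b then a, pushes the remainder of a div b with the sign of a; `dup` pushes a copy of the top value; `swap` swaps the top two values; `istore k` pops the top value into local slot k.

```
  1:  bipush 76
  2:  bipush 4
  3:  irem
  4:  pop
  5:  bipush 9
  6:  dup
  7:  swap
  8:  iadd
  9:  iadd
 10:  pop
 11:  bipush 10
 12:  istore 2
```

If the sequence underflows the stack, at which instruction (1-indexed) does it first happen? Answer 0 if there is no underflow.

bipush 76 -> [76]
bipush 4  -> [76, 4]
irem      -> [0]
pop       -> []
bipush 9  -> [9]
dup       -> [9, 9]
swap      -> [9, 9]
iadd      -> [18]
iadd  — needs 2 operands, stack has 1 → underflow

9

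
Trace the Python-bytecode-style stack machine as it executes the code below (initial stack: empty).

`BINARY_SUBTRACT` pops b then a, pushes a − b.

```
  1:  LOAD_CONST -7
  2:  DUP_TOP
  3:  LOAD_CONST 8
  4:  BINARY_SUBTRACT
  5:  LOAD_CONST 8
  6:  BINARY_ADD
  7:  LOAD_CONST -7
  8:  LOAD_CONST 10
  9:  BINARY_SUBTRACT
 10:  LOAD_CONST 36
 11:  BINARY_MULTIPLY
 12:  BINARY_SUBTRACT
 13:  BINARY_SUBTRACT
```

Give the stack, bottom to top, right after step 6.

[-7, -7]

LOAD_CONST -7    -7
DUP_TOP          -7 -7
LOAD_CONST 8     -7 -7 8
BINARY_SUBTRACT  -7 -15
LOAD_CONST 8     -7 -15 8
BINARY_ADD       -7 -7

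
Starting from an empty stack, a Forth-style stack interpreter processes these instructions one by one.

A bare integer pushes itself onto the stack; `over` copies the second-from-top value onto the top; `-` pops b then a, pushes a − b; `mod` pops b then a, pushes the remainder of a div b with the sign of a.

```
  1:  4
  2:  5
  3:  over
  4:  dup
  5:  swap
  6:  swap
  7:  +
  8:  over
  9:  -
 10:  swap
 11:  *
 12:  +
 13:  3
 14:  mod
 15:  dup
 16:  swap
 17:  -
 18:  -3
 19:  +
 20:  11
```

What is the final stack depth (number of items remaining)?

4    -> [4]
5    -> [4, 5]
over -> [4, 5, 4]
dup  -> [4, 5, 4, 4]
swap -> [4, 5, 4, 4]
swap -> [4, 5, 4, 4]
+    -> [4, 5, 8]
over -> [4, 5, 8, 5]
-    -> [4, 5, 3]
swap -> [4, 3, 5]
*    -> [4, 15]
+    -> [19]
3    -> [19, 3]
mod  -> [1]
dup  -> [1, 1]
swap -> [1, 1]
-    -> [0]
-3   -> [0, -3]
+    -> [-3]
11   -> [-3, 11]

2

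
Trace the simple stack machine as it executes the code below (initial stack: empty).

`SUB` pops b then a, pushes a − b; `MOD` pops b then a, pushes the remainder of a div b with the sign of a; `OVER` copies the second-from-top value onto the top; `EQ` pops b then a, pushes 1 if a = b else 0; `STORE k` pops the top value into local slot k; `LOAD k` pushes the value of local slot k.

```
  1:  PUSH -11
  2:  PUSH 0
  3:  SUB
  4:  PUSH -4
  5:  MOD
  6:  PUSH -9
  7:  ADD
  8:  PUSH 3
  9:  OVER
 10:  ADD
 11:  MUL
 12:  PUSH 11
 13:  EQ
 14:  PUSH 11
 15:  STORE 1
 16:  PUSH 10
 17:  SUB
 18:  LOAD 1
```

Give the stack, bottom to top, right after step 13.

PUSH -11 -> [-11]
PUSH 0   -> [-11, 0]
SUB      -> [-11]
PUSH -4  -> [-11, -4]
MOD      -> [-3]
PUSH -9  -> [-3, -9]
ADD      -> [-12]
PUSH 3   -> [-12, 3]
OVER     -> [-12, 3, -12]
ADD      -> [-12, -9]
MUL      -> [108]
PUSH 11  -> [108, 11]
EQ       -> [0]

[0]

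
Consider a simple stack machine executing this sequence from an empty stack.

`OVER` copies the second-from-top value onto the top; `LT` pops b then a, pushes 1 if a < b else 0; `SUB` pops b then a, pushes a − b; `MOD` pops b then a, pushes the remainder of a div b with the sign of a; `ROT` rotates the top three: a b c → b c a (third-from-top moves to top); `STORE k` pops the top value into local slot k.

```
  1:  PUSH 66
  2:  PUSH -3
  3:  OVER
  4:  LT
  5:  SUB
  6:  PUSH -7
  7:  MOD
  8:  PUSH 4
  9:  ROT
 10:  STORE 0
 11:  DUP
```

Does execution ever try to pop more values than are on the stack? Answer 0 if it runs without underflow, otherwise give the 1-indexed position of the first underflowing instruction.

PUSH 66 → 66
PUSH -3 → 66 -3
OVER    → 66 -3 66
LT      → 66 1
SUB     → 65
PUSH -7 → 65 -7
MOD     → 2
PUSH 4  → 2 4
ROT  — needs 3 operands, stack has 2 → underflow

9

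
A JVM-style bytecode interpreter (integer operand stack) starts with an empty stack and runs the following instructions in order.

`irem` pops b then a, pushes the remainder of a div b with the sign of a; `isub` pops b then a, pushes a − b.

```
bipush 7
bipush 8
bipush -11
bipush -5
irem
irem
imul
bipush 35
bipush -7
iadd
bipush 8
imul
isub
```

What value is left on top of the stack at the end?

-224

bipush 7   : 7
bipush 8   : 7 8
bipush -11 : 7 8 -11
bipush -5  : 7 8 -11 -5
irem       : 7 8 -1
irem       : 7 0
imul       : 0
bipush 35  : 0 35
bipush -7  : 0 35 -7
iadd       : 0 28
bipush 8   : 0 28 8
imul       : 0 224
isub       : -224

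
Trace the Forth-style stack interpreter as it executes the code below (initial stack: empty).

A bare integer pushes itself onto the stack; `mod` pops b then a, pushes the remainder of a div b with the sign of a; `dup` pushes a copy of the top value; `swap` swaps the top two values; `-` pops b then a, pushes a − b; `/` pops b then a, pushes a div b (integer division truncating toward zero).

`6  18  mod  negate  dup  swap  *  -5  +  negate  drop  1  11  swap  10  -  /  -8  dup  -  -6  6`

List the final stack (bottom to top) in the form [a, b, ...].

[-1, 0, -6, 6]

6      : [6]
18     : [6, 18]
mod    : [6]
negate : [-6]
dup    : [-6, -6]
swap   : [-6, -6]
*      : [36]
-5     : [36, -5]
+      : [31]
negate : [-31]
drop   : []
1      : [1]
11     : [1, 11]
swap   : [11, 1]
10     : [11, 1, 10]
-      : [11, -9]
/      : [-1]
-8     : [-1, -8]
dup    : [-1, -8, -8]
-      : [-1, 0]
-6     : [-1, 0, -6]
6      : [-1, 0, -6, 6]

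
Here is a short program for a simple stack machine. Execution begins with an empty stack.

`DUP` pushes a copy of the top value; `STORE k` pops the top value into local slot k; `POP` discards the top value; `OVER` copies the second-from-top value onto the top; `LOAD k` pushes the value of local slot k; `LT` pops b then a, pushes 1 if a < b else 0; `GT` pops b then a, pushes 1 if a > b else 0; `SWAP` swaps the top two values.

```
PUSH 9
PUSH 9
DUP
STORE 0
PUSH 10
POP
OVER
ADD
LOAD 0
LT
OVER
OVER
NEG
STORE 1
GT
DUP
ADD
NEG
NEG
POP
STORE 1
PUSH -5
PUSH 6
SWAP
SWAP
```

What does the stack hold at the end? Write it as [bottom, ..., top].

PUSH 9  → [9]
PUSH 9  → [9, 9]
DUP     → [9, 9, 9]
STORE 0 → [9, 9]
PUSH 10 → [9, 9, 10]
POP     → [9, 9]
OVER    → [9, 9, 9]
ADD     → [9, 18]
LOAD 0  → [9, 18, 9]
LT      → [9, 0]
OVER    → [9, 0, 9]
OVER    → [9, 0, 9, 0]
NEG     → [9, 0, 9, 0]
STORE 1 → [9, 0, 9]
GT      → [9, 0]
DUP     → [9, 0, 0]
ADD     → [9, 0]
NEG     → [9, 0]
NEG     → [9, 0]
POP     → [9]
STORE 1 → []
PUSH -5 → [-5]
PUSH 6  → [-5, 6]
SWAP    → [6, -5]
SWAP    → [-5, 6]

[-5, 6]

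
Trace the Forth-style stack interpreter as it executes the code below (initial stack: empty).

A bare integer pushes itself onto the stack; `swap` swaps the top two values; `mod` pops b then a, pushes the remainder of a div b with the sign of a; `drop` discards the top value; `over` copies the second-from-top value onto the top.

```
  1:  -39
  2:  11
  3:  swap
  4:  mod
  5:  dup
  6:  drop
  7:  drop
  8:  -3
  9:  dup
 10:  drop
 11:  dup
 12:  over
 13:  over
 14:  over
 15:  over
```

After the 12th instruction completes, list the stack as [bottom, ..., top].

[-3, -3, -3]

-39  -> -39
11   -> -39 11
swap -> 11 -39
mod  -> 11
dup  -> 11 11
drop -> 11
drop -> (empty)
-3   -> -3
dup  -> -3 -3
drop -> -3
dup  -> -3 -3
over -> -3 -3 -3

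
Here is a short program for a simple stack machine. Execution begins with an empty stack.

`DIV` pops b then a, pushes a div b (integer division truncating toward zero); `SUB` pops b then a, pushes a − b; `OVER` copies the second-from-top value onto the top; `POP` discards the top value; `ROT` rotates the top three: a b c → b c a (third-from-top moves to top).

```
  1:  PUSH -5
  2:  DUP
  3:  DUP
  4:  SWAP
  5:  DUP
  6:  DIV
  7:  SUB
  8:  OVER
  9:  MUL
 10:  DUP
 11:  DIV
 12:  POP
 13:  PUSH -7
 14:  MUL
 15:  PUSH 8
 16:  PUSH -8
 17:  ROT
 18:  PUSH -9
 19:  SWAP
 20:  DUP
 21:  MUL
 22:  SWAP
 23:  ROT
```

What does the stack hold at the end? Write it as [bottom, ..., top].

PUSH -5 : -5
DUP     : -5 -5
DUP     : -5 -5 -5
SWAP    : -5 -5 -5
DUP     : -5 -5 -5 -5
DIV     : -5 -5 1
SUB     : -5 -6
OVER    : -5 -6 -5
MUL     : -5 30
DUP     : -5 30 30
DIV     : -5 1
POP     : -5
PUSH -7 : -5 -7
MUL     : 35
PUSH 8  : 35 8
PUSH -8 : 35 8 -8
ROT     : 8 -8 35
PUSH -9 : 8 -8 35 -9
SWAP    : 8 -8 -9 35
DUP     : 8 -8 -9 35 35
MUL     : 8 -8 -9 1225
SWAP    : 8 -8 1225 -9
ROT     : 8 1225 -9 -8

[8, 1225, -9, -8]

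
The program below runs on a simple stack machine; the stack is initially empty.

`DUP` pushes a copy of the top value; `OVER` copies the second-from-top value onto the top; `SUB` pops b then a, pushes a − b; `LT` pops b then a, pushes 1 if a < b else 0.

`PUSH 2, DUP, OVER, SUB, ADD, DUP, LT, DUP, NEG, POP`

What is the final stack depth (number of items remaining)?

1

PUSH 2  2
DUP     2 2
OVER    2 2 2
SUB     2 0
ADD     2
DUP     2 2
LT      0
DUP     0 0
NEG     0 0
POP     0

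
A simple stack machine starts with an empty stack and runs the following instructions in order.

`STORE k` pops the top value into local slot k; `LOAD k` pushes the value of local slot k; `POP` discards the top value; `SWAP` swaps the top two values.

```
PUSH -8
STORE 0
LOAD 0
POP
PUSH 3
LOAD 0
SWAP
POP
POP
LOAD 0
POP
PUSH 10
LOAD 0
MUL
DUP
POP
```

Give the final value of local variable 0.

-8

PUSH -8 -> [-8]
STORE 0 -> []
LOAD 0  -> [-8]
POP     -> []
PUSH 3  -> [3]
LOAD 0  -> [3, -8]
SWAP    -> [-8, 3]
POP     -> [-8]
POP     -> []
LOAD 0  -> [-8]
POP     -> []
PUSH 10 -> [10]
LOAD 0  -> [10, -8]
MUL     -> [-80]
DUP     -> [-80, -80]
POP     -> [-80]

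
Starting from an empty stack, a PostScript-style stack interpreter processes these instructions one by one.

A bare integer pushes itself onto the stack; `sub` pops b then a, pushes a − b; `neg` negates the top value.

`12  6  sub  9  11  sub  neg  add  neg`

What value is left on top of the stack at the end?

12   12
6    12 6
sub  6
9    6 9
11   6 9 11
sub  6 -2
neg  6 2
add  8
neg  -8

-8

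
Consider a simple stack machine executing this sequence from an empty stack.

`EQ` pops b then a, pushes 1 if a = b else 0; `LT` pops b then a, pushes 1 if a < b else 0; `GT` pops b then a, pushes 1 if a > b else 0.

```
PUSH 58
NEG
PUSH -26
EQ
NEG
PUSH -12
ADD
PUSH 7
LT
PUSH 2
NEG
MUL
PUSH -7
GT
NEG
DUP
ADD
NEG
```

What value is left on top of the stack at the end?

PUSH 58  → [58]
NEG      → [-58]
PUSH -26 → [-58, -26]
EQ       → [0]
NEG      → [0]
PUSH -12 → [0, -12]
ADD      → [-12]
PUSH 7   → [-12, 7]
LT       → [1]
PUSH 2   → [1, 2]
NEG      → [1, -2]
MUL      → [-2]
PUSH -7  → [-2, -7]
GT       → [1]
NEG      → [-1]
DUP      → [-1, -1]
ADD      → [-2]
NEG      → [2]

2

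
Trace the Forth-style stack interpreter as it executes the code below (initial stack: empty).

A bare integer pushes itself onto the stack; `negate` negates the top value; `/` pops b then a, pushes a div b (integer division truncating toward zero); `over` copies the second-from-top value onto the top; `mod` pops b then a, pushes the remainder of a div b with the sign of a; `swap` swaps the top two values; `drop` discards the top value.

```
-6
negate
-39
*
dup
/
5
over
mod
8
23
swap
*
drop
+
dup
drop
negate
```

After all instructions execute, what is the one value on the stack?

-6     -> [-6]
negate -> [6]
-39    -> [6, -39]
*      -> [-234]
dup    -> [-234, -234]
/      -> [1]
5      -> [1, 5]
over   -> [1, 5, 1]
mod    -> [1, 0]
8      -> [1, 0, 8]
23     -> [1, 0, 8, 23]
swap   -> [1, 0, 23, 8]
*      -> [1, 0, 184]
drop   -> [1, 0]
+      -> [1]
dup    -> [1, 1]
drop   -> [1]
negate -> [-1]

-1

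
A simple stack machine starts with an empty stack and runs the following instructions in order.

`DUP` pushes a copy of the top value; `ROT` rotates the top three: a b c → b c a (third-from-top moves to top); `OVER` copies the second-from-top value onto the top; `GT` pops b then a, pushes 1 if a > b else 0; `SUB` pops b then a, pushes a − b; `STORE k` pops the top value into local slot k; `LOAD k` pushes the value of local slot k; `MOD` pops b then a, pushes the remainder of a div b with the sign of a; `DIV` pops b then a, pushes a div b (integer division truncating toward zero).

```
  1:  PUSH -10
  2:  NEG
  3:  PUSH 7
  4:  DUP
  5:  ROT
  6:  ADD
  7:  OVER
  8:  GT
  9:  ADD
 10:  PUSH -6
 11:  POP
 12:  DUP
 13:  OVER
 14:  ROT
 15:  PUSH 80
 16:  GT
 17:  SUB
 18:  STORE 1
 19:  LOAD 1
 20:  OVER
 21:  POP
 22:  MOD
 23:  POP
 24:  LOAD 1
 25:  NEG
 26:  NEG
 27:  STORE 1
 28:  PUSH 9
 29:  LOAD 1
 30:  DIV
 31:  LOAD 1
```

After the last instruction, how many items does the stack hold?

2

PUSH -10 -> [-10]
NEG      -> [10]
PUSH 7   -> [10, 7]
DUP      -> [10, 7, 7]
ROT      -> [7, 7, 10]
ADD      -> [7, 17]
OVER     -> [7, 17, 7]
GT       -> [7, 1]
ADD      -> [8]
PUSH -6  -> [8, -6]
POP      -> [8]
DUP      -> [8, 8]
OVER     -> [8, 8, 8]
ROT      -> [8, 8, 8]
PUSH 80  -> [8, 8, 8, 80]
GT       -> [8, 8, 0]
SUB      -> [8, 8]
STORE 1  -> [8]
LOAD 1   -> [8, 8]
OVER     -> [8, 8, 8]
POP      -> [8, 8]
MOD      -> [0]
POP      -> []
LOAD 1   -> [8]
NEG      -> [-8]
NEG      -> [8]
STORE 1  -> []
PUSH 9   -> [9]
LOAD 1   -> [9, 8]
DIV      -> [1]
LOAD 1   -> [1, 8]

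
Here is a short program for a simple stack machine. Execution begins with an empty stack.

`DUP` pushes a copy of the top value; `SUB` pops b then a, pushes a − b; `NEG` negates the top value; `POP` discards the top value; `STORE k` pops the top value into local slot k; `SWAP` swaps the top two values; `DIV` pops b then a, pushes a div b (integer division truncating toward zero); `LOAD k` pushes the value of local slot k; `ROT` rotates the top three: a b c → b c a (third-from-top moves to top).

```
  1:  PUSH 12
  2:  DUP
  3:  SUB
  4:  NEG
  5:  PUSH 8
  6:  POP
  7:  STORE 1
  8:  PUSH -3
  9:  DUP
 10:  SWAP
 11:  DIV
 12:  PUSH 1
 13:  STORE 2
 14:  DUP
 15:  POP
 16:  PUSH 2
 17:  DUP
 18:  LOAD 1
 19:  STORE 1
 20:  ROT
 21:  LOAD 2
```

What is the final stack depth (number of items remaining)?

4

PUSH 12 → 12
DUP     → 12 12
SUB     → 0
NEG     → 0
PUSH 8  → 0 8
POP     → 0
STORE 1 → (empty)
PUSH -3 → -3
DUP     → -3 -3
SWAP    → -3 -3
DIV     → 1
PUSH 1  → 1 1
STORE 2 → 1
DUP     → 1 1
POP     → 1
PUSH 2  → 1 2
DUP     → 1 2 2
LOAD 1  → 1 2 2 0
STORE 1 → 1 2 2
ROT     → 2 2 1
LOAD 2  → 2 2 1 1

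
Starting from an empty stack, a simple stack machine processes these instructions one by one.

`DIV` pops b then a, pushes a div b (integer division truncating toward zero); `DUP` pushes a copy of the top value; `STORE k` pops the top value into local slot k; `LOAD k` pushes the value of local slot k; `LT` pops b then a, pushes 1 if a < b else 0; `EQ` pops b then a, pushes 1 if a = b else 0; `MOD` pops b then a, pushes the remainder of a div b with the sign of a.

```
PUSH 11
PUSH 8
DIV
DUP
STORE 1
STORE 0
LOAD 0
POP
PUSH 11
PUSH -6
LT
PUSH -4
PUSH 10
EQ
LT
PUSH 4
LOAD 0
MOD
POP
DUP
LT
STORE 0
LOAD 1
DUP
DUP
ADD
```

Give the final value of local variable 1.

1

PUSH 11  [11]
PUSH 8   [11, 8]
DIV      [1]
DUP      [1, 1]
STORE 1  [1]
STORE 0  []
LOAD 0   [1]
POP      []
PUSH 11  [11]
PUSH -6  [11, -6]
LT       [0]
PUSH -4  [0, -4]
PUSH 10  [0, -4, 10]
EQ       [0, 0]
LT       [0]
PUSH 4   [0, 4]
LOAD 0   [0, 4, 1]
MOD      [0, 0]
POP      [0]
DUP      [0, 0]
LT       [0]
STORE 0  []
LOAD 1   [1]
DUP      [1, 1]
DUP      [1, 1, 1]
ADD      [1, 2]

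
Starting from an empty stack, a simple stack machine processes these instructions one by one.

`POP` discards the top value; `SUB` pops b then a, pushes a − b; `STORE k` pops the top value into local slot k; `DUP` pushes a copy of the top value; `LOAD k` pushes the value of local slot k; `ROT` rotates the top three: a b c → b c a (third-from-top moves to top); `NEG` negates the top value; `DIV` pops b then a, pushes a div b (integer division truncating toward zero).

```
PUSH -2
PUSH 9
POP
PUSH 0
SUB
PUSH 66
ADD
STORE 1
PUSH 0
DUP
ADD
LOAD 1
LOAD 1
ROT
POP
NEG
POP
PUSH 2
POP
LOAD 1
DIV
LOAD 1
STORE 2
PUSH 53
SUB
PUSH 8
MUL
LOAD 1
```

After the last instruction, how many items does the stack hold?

PUSH -2 → [-2]
PUSH 9  → [-2, 9]
POP     → [-2]
PUSH 0  → [-2, 0]
SUB     → [-2]
PUSH 66 → [-2, 66]
ADD     → [64]
STORE 1 → []
PUSH 0  → [0]
DUP     → [0, 0]
ADD     → [0]
LOAD 1  → [0, 64]
LOAD 1  → [0, 64, 64]
ROT     → [64, 64, 0]
POP     → [64, 64]
NEG     → [64, -64]
POP     → [64]
PUSH 2  → [64, 2]
POP     → [64]
LOAD 1  → [64, 64]
DIV     → [1]
LOAD 1  → [1, 64]
STORE 2 → [1]
PUSH 53 → [1, 53]
SUB     → [-52]
PUSH 8  → [-52, 8]
MUL     → [-416]
LOAD 1  → [-416, 64]

2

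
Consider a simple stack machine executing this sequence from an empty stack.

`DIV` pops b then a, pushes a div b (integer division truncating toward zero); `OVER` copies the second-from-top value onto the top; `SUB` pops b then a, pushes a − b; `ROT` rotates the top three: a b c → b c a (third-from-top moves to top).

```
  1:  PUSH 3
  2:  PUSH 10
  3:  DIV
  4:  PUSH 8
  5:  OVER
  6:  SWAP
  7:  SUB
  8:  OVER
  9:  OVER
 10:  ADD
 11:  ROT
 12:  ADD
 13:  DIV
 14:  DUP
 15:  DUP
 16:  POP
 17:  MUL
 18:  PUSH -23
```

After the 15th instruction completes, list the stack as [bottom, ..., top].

PUSH 3  → 3
PUSH 10 → 3 10
DIV     → 0
PUSH 8  → 0 8
OVER    → 0 8 0
SWAP    → 0 0 8
SUB     → 0 -8
OVER    → 0 -8 0
OVER    → 0 -8 0 -8
ADD     → 0 -8 -8
ROT     → -8 -8 0
ADD     → -8 -8
DIV     → 1
DUP     → 1 1
DUP     → 1 1 1

[1, 1, 1]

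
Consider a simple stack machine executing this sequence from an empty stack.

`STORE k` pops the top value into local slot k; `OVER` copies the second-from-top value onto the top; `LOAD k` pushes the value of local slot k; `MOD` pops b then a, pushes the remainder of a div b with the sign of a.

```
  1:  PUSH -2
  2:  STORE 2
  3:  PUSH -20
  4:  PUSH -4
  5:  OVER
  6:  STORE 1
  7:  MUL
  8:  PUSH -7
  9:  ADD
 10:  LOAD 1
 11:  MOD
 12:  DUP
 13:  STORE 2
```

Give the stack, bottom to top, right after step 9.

PUSH -2  → [-2]
STORE 2  → []
PUSH -20 → [-20]
PUSH -4  → [-20, -4]
OVER     → [-20, -4, -20]
STORE 1  → [-20, -4]
MUL      → [80]
PUSH -7  → [80, -7]
ADD      → [73]

[73]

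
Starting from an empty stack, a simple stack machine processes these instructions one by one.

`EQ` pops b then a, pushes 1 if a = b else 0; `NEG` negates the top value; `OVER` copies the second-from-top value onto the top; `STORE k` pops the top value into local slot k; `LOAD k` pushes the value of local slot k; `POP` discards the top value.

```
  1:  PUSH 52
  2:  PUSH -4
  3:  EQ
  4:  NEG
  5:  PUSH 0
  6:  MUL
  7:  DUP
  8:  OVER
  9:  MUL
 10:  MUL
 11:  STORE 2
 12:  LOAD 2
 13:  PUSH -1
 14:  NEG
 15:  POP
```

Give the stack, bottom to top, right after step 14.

[0, 1]

PUSH 52 -> 52
PUSH -4 -> 52 -4
EQ      -> 0
NEG     -> 0
PUSH 0  -> 0 0
MUL     -> 0
DUP     -> 0 0
OVER    -> 0 0 0
MUL     -> 0 0
MUL     -> 0
STORE 2 -> (empty)
LOAD 2  -> 0
PUSH -1 -> 0 -1
NEG     -> 0 1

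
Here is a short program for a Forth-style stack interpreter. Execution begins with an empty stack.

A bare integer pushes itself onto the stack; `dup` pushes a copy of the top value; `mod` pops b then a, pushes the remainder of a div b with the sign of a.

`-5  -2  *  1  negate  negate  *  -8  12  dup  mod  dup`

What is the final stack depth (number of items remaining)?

4

-5      -5
-2      -5 -2
*       10
1       10 1
negate  10 -1
negate  10 1
*       10
-8      10 -8
12      10 -8 12
dup     10 -8 12 12
mod     10 -8 0
dup     10 -8 0 0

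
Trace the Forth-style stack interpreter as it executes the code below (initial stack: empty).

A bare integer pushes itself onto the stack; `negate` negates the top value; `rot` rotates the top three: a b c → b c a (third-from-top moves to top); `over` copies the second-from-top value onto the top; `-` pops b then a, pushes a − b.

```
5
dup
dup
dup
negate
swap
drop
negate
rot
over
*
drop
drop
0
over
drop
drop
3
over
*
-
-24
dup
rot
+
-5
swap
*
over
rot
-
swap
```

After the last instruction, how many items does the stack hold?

2

5      : 5
dup    : 5 5
dup    : 5 5 5
dup    : 5 5 5 5
negate : 5 5 5 -5
swap   : 5 5 -5 5
drop   : 5 5 -5
negate : 5 5 5
rot    : 5 5 5
over   : 5 5 5 5
*      : 5 5 25
drop   : 5 5
drop   : 5
0      : 5 0
over   : 5 0 5
drop   : 5 0
drop   : 5
3      : 5 3
over   : 5 3 5
*      : 5 15
-      : -10
-24    : -10 -24
dup    : -10 -24 -24
rot    : -24 -24 -10
+      : -24 -34
-5     : -24 -34 -5
swap   : -24 -5 -34
*      : -24 170
over   : -24 170 -24
rot    : 170 -24 -24
-      : 170 0
swap   : 0 170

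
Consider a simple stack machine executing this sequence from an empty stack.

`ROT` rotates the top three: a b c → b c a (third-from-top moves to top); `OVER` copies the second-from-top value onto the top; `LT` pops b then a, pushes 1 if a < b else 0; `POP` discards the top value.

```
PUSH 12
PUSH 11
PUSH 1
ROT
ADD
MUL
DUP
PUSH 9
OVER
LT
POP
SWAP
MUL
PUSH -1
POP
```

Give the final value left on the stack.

PUSH 12  [12]
PUSH 11  [12, 11]
PUSH 1   [12, 11, 1]
ROT      [11, 1, 12]
ADD      [11, 13]
MUL      [143]
DUP      [143, 143]
PUSH 9   [143, 143, 9]
OVER     [143, 143, 9, 143]
LT       [143, 143, 1]
POP      [143, 143]
SWAP     [143, 143]
MUL      [20449]
PUSH -1  [20449, -1]
POP      [20449]

20449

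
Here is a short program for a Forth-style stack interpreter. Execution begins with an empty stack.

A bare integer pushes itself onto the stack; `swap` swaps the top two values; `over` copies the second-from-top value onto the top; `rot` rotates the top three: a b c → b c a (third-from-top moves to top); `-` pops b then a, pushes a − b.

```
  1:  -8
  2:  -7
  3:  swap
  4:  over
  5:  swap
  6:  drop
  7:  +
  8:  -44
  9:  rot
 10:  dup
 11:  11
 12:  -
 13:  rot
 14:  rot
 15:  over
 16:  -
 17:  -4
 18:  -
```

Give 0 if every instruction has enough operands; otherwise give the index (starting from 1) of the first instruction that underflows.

9

-8   : [-8]
-7   : [-8, -7]
swap : [-7, -8]
over : [-7, -8, -7]
swap : [-7, -7, -8]
drop : [-7, -7]
+    : [-14]
-44  : [-14, -44]
rot  — needs 3 operands, stack has 2 → underflow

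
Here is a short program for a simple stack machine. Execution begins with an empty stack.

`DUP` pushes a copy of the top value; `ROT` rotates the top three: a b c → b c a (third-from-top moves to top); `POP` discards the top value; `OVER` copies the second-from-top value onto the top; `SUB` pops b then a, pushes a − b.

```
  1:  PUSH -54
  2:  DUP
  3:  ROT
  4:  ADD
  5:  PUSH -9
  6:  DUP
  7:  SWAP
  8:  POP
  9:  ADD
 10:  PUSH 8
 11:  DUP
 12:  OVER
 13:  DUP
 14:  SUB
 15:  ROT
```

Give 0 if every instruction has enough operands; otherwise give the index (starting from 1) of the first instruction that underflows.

PUSH -54 -> [-54]
DUP      -> [-54, -54]
ROT  — needs 3 operands, stack has 2 → underflow

3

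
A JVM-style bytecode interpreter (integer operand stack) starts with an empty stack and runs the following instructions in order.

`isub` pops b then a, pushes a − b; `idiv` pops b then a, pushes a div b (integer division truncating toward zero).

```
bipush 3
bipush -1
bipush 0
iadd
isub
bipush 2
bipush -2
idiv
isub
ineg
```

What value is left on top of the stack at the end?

-5

bipush 3  : [3]
bipush -1 : [3, -1]
bipush 0  : [3, -1, 0]
iadd      : [3, -1]
isub      : [4]
bipush 2  : [4, 2]
bipush -2 : [4, 2, -2]
idiv      : [4, -1]
isub      : [5]
ineg      : [-5]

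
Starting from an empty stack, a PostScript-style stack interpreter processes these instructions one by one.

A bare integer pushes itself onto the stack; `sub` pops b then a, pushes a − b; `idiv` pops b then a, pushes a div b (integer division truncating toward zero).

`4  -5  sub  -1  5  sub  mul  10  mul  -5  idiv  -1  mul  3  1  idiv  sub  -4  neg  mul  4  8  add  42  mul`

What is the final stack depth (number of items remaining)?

2

4     [4]
-5    [4, -5]
sub   [9]
-1    [9, -1]
5     [9, -1, 5]
sub   [9, -6]
mul   [-54]
10    [-54, 10]
mul   [-540]
-5    [-540, -5]
idiv  [108]
-1    [108, -1]
mul   [-108]
3     [-108, 3]
1     [-108, 3, 1]
idiv  [-108, 3]
sub   [-111]
-4    [-111, -4]
neg   [-111, 4]
mul   [-444]
4     [-444, 4]
8     [-444, 4, 8]
add   [-444, 12]
42    [-444, 12, 42]
mul   [-444, 504]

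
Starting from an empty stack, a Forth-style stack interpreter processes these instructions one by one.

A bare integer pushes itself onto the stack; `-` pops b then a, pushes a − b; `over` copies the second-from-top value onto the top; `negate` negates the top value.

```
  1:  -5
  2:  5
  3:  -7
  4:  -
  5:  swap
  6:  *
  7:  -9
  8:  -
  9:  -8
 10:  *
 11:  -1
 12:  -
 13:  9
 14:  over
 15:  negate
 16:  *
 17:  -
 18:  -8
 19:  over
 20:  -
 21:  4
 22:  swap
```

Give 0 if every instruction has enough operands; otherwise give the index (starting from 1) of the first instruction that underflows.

0

-5     → [-5]
5      → [-5, 5]
-7     → [-5, 5, -7]
-      → [-5, 12]
swap   → [12, -5]
*      → [-60]
-9     → [-60, -9]
-      → [-51]
-8     → [-51, -8]
*      → [408]
-1     → [408, -1]
-      → [409]
9      → [409, 9]
over   → [409, 9, 409]
negate → [409, 9, -409]
*      → [409, -3681]
-      → [4090]
-8     → [4090, -8]
over   → [4090, -8, 4090]
-      → [4090, -4098]
4      → [4090, -4098, 4]
swap   → [4090, 4, -4098]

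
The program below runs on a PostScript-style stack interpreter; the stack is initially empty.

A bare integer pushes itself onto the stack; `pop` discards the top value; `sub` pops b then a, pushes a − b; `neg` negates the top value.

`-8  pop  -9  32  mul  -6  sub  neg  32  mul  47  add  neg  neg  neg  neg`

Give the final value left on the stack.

9071

-8   [-8]
pop  []
-9   [-9]
32   [-9, 32]
mul  [-288]
-6   [-288, -6]
sub  [-282]
neg  [282]
32   [282, 32]
mul  [9024]
47   [9024, 47]
add  [9071]
neg  [-9071]
neg  [9071]
neg  [-9071]
neg  [9071]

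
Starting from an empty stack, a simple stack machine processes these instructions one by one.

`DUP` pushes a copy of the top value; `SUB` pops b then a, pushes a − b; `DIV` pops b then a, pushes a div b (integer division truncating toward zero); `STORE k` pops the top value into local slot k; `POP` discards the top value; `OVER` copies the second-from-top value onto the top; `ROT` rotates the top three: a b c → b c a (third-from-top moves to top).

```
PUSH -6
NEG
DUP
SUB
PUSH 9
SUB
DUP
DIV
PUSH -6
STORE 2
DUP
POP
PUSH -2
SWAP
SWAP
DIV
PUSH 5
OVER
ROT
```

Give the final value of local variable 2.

PUSH -6  -6
NEG      6
DUP      6 6
SUB      0
PUSH 9   0 9
SUB      -9
DUP      -9 -9
DIV      1
PUSH -6  1 -6
STORE 2  1
DUP      1 1
POP      1
PUSH -2  1 -2
SWAP     -2 1
SWAP     1 -2
DIV      0
PUSH 5   0 5
OVER     0 5 0
ROT      5 0 0

-6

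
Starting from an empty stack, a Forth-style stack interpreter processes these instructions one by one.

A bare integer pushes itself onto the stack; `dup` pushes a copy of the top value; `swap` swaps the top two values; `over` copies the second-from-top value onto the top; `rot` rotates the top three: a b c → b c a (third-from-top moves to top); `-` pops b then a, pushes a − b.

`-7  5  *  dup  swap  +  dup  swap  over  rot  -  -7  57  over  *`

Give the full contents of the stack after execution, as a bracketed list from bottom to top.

[-70, 0, -7, -399]

-7   -> [-7]
5    -> [-7, 5]
*    -> [-35]
dup  -> [-35, -35]
swap -> [-35, -35]
+    -> [-70]
dup  -> [-70, -70]
swap -> [-70, -70]
over -> [-70, -70, -70]
rot  -> [-70, -70, -70]
-    -> [-70, 0]
-7   -> [-70, 0, -7]
57   -> [-70, 0, -7, 57]
over -> [-70, 0, -7, 57, -7]
*    -> [-70, 0, -7, -399]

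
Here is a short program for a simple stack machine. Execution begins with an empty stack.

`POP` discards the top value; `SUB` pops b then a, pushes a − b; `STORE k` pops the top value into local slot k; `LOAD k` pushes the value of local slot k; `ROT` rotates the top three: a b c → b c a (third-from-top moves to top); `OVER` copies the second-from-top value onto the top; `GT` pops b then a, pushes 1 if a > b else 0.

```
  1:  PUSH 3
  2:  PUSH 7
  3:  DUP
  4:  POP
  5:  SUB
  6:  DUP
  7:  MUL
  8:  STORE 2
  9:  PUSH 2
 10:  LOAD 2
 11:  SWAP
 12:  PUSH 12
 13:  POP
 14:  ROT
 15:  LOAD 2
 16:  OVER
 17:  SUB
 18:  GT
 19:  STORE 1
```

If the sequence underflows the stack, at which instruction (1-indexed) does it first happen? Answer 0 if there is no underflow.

14

PUSH 3  → 3
PUSH 7  → 3 7
DUP     → 3 7 7
POP     → 3 7
SUB     → -4
DUP     → -4 -4
MUL     → 16
STORE 2 → (empty)
PUSH 2  → 2
LOAD 2  → 2 16
SWAP    → 16 2
PUSH 12 → 16 2 12
POP     → 16 2
ROT  — needs 3 operands, stack has 2 → underflow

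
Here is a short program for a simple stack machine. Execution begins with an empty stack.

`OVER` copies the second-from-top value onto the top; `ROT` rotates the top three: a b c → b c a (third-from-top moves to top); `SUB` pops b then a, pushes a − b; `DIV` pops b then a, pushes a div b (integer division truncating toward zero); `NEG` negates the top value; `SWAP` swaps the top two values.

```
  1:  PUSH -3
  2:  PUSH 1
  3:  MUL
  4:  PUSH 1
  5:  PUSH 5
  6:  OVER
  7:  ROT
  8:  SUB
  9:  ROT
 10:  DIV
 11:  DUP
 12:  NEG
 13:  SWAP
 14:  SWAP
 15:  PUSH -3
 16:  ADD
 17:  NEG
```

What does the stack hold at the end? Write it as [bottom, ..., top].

PUSH -3 : -3
PUSH 1  : -3 1
MUL     : -3
PUSH 1  : -3 1
PUSH 5  : -3 1 5
OVER    : -3 1 5 1
ROT     : -3 5 1 1
SUB     : -3 5 0
ROT     : 5 0 -3
DIV     : 5 0
DUP     : 5 0 0
NEG     : 5 0 0
SWAP    : 5 0 0
SWAP    : 5 0 0
PUSH -3 : 5 0 0 -3
ADD     : 5 0 -3
NEG     : 5 0 3

[5, 0, 3]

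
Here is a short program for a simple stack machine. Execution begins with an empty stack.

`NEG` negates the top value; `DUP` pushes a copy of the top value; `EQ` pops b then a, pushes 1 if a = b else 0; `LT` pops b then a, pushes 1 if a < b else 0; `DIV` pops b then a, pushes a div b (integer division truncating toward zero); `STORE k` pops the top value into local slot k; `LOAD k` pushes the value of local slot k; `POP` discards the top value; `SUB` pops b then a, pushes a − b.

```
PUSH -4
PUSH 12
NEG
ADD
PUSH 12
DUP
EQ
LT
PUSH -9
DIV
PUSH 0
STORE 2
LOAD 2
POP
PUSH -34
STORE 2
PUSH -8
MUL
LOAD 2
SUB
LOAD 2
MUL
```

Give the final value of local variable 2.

PUSH -4  : -4
PUSH 12  : -4 12
NEG      : -4 -12
ADD      : -16
PUSH 12  : -16 12
DUP      : -16 12 12
EQ       : -16 1
LT       : 1
PUSH -9  : 1 -9
DIV      : 0
PUSH 0   : 0 0
STORE 2  : 0
LOAD 2   : 0 0
POP      : 0
PUSH -34 : 0 -34
STORE 2  : 0
PUSH -8  : 0 -8
MUL      : 0
LOAD 2   : 0 -34
SUB      : 34
LOAD 2   : 34 -34
MUL      : -1156

-34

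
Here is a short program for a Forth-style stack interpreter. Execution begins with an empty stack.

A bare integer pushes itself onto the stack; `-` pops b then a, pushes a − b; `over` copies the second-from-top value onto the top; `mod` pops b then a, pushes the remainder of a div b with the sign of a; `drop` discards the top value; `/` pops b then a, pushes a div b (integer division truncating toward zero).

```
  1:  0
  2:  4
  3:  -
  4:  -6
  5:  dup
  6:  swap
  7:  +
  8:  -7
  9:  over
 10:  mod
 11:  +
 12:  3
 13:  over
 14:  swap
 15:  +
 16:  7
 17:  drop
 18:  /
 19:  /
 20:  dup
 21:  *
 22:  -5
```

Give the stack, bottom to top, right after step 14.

0    : [0]
4    : [0, 4]
-    : [-4]
-6   : [-4, -6]
dup  : [-4, -6, -6]
swap : [-4, -6, -6]
+    : [-4, -12]
-7   : [-4, -12, -7]
over : [-4, -12, -7, -12]
mod  : [-4, -12, -7]
+    : [-4, -19]
3    : [-4, -19, 3]
over : [-4, -19, 3, -19]
swap : [-4, -19, -19, 3]

[-4, -19, -19, 3]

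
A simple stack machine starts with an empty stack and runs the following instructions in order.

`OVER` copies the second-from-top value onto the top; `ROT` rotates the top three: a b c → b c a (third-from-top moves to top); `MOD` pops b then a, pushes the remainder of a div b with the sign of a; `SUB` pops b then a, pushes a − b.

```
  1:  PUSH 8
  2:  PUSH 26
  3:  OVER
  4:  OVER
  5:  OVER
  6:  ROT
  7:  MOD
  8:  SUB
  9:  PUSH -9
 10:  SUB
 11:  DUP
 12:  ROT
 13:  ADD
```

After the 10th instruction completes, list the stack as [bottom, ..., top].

PUSH 8  : 8
PUSH 26 : 8 26
OVER    : 8 26 8
OVER    : 8 26 8 26
OVER    : 8 26 8 26 8
ROT     : 8 26 26 8 8
MOD     : 8 26 26 0
SUB     : 8 26 26
PUSH -9 : 8 26 26 -9
SUB     : 8 26 35

[8, 26, 35]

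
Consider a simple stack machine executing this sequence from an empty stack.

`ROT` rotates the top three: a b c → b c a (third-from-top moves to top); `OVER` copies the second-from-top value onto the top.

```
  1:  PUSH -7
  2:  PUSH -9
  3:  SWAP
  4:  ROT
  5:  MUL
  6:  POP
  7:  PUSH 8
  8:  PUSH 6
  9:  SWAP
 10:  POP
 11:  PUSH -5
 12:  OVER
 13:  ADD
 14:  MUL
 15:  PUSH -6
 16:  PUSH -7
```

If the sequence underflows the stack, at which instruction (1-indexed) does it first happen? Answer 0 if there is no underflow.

4

PUSH -7  -7
PUSH -9  -7 -9
SWAP     -9 -7
ROT  — needs 3 operands, stack has 2 → underflow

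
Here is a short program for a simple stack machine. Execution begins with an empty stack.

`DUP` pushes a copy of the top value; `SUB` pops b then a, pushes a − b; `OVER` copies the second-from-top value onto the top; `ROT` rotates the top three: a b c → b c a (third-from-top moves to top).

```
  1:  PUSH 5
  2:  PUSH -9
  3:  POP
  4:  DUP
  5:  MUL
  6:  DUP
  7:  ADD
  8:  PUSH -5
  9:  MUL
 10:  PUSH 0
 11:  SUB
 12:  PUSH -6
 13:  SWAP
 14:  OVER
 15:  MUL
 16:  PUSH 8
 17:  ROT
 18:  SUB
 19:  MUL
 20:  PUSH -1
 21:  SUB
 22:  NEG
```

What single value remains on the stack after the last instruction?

PUSH 5   [5]
PUSH -9  [5, -9]
POP      [5]
DUP      [5, 5]
MUL      [25]
DUP      [25, 25]
ADD      [50]
PUSH -5  [50, -5]
MUL      [-250]
PUSH 0   [-250, 0]
SUB      [-250]
PUSH -6  [-250, -6]
SWAP     [-6, -250]
OVER     [-6, -250, -6]
MUL      [-6, 1500]
PUSH 8   [-6, 1500, 8]
ROT      [1500, 8, -6]
SUB      [1500, 14]
MUL      [21000]
PUSH -1  [21000, -1]
SUB      [21001]
NEG      [-21001]

-21001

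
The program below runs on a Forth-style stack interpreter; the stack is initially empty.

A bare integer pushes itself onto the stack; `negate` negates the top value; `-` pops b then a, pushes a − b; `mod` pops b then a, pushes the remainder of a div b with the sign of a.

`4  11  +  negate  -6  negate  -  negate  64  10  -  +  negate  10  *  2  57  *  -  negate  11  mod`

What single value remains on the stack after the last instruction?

4      -> 4
11     -> 4 11
+      -> 15
negate -> -15
-6     -> -15 -6
negate -> -15 6
-      -> -21
negate -> 21
64     -> 21 64
10     -> 21 64 10
-      -> 21 54
+      -> 75
negate -> -75
10     -> -75 10
*      -> -750
2      -> -750 2
57     -> -750 2 57
*      -> -750 114
-      -> -864
negate -> 864
11     -> 864 11
mod    -> 6

6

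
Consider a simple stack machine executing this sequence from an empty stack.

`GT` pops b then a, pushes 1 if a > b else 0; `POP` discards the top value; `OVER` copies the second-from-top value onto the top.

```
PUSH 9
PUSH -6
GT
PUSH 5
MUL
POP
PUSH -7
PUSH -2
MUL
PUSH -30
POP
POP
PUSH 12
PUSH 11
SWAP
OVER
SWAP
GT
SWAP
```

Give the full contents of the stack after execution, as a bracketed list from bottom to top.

[0, 11]

PUSH 9   -> 9
PUSH -6  -> 9 -6
GT       -> 1
PUSH 5   -> 1 5
MUL      -> 5
POP      -> (empty)
PUSH -7  -> -7
PUSH -2  -> -7 -2
MUL      -> 14
PUSH -30 -> 14 -30
POP      -> 14
POP      -> (empty)
PUSH 12  -> 12
PUSH 11  -> 12 11
SWAP     -> 11 12
OVER     -> 11 12 11
SWAP     -> 11 11 12
GT       -> 11 0
SWAP     -> 0 11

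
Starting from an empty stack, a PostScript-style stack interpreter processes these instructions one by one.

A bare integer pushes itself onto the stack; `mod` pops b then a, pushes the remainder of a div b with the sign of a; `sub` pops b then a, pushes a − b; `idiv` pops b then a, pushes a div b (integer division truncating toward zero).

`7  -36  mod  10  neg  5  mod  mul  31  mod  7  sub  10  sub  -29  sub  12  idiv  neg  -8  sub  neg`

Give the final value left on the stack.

-7

7    → 7
-36  → 7 -36
mod  → 7
10   → 7 10
neg  → 7 -10
5    → 7 -10 5
mod  → 7 0
mul  → 0
31   → 0 31
mod  → 0
7    → 0 7
sub  → -7
10   → -7 10
sub  → -17
-29  → -17 -29
sub  → 12
12   → 12 12
idiv → 1
neg  → -1
-8   → -1 -8
sub  → 7
neg  → -7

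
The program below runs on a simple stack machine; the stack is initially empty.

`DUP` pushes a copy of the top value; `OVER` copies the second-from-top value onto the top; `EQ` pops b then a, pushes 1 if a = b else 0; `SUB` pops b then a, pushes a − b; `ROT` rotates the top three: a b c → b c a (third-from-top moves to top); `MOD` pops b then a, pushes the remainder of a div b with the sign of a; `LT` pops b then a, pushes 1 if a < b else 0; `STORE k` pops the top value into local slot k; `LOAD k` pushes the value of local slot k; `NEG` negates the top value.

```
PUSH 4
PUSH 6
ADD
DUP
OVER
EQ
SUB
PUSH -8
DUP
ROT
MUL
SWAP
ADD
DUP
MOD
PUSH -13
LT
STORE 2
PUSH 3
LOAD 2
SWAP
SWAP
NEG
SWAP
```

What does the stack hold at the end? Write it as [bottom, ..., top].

[0, 3]

PUSH 4   -> [4]
PUSH 6   -> [4, 6]
ADD      -> [10]
DUP      -> [10, 10]
OVER     -> [10, 10, 10]
EQ       -> [10, 1]
SUB      -> [9]
PUSH -8  -> [9, -8]
DUP      -> [9, -8, -8]
ROT      -> [-8, -8, 9]
MUL      -> [-8, -72]
SWAP     -> [-72, -8]
ADD      -> [-80]
DUP      -> [-80, -80]
MOD      -> [0]
PUSH -13 -> [0, -13]
LT       -> [0]
STORE 2  -> []
PUSH 3   -> [3]
LOAD 2   -> [3, 0]
SWAP     -> [0, 3]
SWAP     -> [3, 0]
NEG      -> [3, 0]
SWAP     -> [0, 3]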